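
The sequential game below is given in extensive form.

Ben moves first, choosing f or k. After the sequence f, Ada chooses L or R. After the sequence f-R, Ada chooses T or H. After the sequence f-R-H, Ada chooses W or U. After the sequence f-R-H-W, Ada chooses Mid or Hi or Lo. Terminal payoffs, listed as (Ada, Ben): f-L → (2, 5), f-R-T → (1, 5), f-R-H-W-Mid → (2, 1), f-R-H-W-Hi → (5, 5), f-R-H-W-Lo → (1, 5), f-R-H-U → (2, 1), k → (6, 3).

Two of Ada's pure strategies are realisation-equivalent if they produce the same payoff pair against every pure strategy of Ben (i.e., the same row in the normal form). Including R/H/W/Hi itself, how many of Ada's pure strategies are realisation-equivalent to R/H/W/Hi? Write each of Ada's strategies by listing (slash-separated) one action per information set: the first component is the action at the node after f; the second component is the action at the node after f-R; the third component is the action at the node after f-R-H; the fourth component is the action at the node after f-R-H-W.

Row for R/H/W/Hi (columns f, k): (5,5) (6,3).
Every one of Ada's information sets is on the play path for some reply by Ben when Ada follows R/H/W/Hi.
Changing the action at any of them therefore changes at least one column, so only R/H/W/Hi itself gives this row.

1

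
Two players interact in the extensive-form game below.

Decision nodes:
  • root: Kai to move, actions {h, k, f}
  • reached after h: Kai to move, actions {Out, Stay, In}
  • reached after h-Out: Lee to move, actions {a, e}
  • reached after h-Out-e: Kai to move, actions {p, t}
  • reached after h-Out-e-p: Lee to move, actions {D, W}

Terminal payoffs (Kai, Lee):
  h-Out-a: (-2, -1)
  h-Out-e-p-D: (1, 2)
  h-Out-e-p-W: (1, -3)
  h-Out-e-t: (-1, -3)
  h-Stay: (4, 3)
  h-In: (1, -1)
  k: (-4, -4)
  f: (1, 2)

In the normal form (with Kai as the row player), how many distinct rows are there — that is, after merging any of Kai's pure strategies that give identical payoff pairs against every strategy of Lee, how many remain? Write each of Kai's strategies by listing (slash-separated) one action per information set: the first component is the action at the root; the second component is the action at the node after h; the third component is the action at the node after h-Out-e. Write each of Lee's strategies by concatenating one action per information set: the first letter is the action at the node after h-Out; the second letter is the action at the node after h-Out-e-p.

Kai has 18 pure strategies: h/Out/p, h/Out/t, h/Stay/p, h/Stay/t, h/In/p, h/In/t, k/Out/p, k/Out/t, k/Stay/p, k/Stay/t, k/In/p, k/In/t, f/Out/p, f/Out/t, f/Stay/p, f/Stay/t, f/In/p, f/In/t. Columns: aD, aW, eD, eW.
{h/Out/p} → row (-2,-1) (-2,-1) (1,2) (1,-3)
{h/Out/t} → row (-2,-1) (-2,-1) (-1,-3) (-1,-3)
{h/Stay/p, h/Stay/t} → row (4,3) (4,3) (4,3) (4,3)
{h/In/p, h/In/t} → row (1,-1) (1,-1) (1,-1) (1,-1)
{k/Out/p, k/Out/t, k/Stay/p, k/Stay/t, k/In/p, k/In/t} → row (-4,-4) (-4,-4) (-4,-4) (-4,-4)
{f/Out/p, f/Out/t, f/Stay/p, f/Stay/t, f/In/p, f/In/t} → row (1,2) (1,2) (1,2) (1,2)
That's 6 distinct rows out of 18 strategies.

6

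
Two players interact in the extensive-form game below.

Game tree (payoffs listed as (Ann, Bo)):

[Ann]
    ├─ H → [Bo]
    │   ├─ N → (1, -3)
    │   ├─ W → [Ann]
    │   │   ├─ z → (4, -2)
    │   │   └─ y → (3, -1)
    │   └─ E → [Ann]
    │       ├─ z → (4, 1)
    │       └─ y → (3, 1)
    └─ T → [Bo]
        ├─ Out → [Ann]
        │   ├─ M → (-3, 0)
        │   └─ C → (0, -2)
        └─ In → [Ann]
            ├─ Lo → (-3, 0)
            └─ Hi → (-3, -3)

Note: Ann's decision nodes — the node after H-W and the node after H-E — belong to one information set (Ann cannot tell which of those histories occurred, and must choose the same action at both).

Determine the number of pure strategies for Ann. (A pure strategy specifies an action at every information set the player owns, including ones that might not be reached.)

16

Ann owns the root with actions {H, T} — two choices.
Ann owns the information set {H-W, H-E} with actions {z, y} — two choices.
Ann owns the node after T-Out with actions {M, C} — two choices.
Ann owns the node after T-In with actions {Lo, Hi} — two choices.
A pure strategy fixes one action at each information set independently, so the count is the product 2 × 2 × 2 × 2 = 16.
(For reference, Bo has 6 pure strategies, giving a 16×6 normal-form matrix.)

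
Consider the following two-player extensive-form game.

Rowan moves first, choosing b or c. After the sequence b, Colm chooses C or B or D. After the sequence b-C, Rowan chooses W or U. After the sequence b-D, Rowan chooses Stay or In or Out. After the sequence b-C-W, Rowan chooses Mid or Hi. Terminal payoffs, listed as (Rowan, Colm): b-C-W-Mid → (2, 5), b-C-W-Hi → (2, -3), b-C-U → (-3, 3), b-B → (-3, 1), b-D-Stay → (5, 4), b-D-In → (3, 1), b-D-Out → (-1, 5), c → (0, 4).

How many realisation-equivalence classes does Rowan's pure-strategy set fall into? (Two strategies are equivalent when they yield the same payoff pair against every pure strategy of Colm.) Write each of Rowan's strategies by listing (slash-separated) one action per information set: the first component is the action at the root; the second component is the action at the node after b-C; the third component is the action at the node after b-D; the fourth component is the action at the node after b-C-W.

10

Rowan has 24 pure strategies: b/W/Stay/Mid, b/W/Stay/Hi, b/W/In/Mid, b/W/In/Hi, b/W/Out/Mid, b/W/Out/Hi, b/U/Stay/Mid, b/U/Stay/Hi, b/U/In/Mid, b/U/In/Hi, b/U/Out/Mid, b/U/Out/Hi, c/W/Stay/Mid, c/W/Stay/Hi, c/W/In/Mid, c/W/In/Hi, c/W/Out/Mid, c/W/Out/Hi, c/U/Stay/Mid, c/U/Stay/Hi, c/U/In/Mid, c/U/In/Hi, c/U/Out/Mid, c/U/Out/Hi. Columns: C, B, D.
{b/W/Stay/Mid} → row (2,5) (-3,1) (5,4)
{b/W/Stay/Hi} → row (2,-3) (-3,1) (5,4)
{b/W/In/Mid} → row (2,5) (-3,1) (3,1)
{b/W/In/Hi} → row (2,-3) (-3,1) (3,1)
{b/W/Out/Mid} → row (2,5) (-3,1) (-1,5)
{b/W/Out/Hi} → row (2,-3) (-3,1) (-1,5)
{b/U/Stay/Mid, b/U/Stay/Hi} → row (-3,3) (-3,1) (5,4)
{b/U/In/Mid, b/U/In/Hi} → row (-3,3) (-3,1) (3,1)
{b/U/Out/Mid, b/U/Out/Hi} → row (-3,3) (-3,1) (-1,5)
{c/W/Stay/Mid, c/W/Stay/Hi, c/W/In/Mid, c/W/In/Hi, c/W/Out/Mid, c/W/Out/Hi, c/U/Stay/Mid, c/U/Stay/Hi, c/U/In/Mid, c/U/In/Hi, c/U/Out/Mid, c/U/Out/Hi} → row (0,4) (0,4) (0,4)
That's 10 distinct rows out of 24 strategies.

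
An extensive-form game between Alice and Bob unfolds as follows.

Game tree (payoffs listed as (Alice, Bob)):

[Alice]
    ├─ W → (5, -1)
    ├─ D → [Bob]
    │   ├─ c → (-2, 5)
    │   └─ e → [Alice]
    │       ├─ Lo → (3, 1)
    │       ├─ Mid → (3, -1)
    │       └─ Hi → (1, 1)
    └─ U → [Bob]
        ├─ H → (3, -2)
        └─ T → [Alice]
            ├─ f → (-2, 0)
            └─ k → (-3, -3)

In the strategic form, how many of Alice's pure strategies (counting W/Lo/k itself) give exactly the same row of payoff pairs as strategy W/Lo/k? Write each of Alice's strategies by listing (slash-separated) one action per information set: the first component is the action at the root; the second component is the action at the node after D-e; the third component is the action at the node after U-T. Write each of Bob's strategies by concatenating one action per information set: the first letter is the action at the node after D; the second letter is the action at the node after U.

Row for W/Lo/k (columns cH, cT, eH, eT): (5,-1) (5,-1) (5,-1) (5,-1).
Under W/Lo/k, Alice's choice at the node after D-e and at the node after U-T can never be reached regardless of what Bob does, so varying those choices leaves every outcome unchanged.
Holding the reachable choices fixed and varying the unreachable ones freely already gives 3 × 2 = 6 equivalent strategies.
No other strategy reproduces this row, so those 6 are the full class: W/Lo/f, W/Lo/k, W/Mid/f, W/Mid/k, W/Hi/f, W/Hi/k.

6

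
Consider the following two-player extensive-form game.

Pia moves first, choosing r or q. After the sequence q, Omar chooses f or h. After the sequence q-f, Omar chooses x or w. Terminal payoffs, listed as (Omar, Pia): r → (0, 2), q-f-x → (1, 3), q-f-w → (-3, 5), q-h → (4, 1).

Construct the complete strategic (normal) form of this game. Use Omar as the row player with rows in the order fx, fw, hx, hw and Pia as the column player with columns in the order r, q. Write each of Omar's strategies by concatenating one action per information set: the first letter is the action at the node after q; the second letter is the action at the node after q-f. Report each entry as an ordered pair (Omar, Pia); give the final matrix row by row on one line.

fx: (0,2) (1,3) | fw: (0,2) (-3,5) | hx: (0,2) (4,1) | hw: (0,2) (4,1)

Row fx: r→(0,2), q→(1,3)
Row fw: r→(0,2), q→(-3,5)
Row hx: r→(0,2), q→(4,1)
Row hw: r→(0,2), q→(4,1)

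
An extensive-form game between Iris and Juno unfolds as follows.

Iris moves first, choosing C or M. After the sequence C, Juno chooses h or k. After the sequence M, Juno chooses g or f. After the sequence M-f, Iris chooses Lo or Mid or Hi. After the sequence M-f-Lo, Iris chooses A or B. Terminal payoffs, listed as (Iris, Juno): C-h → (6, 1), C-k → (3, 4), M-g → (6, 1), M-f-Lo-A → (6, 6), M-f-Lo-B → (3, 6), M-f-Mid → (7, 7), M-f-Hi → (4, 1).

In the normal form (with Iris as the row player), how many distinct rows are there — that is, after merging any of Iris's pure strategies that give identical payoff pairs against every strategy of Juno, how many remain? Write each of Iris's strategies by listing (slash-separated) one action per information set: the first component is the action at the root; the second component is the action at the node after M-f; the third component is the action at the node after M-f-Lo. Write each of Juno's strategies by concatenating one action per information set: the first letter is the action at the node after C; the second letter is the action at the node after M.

5

Iris has 12 pure strategies: C/Lo/A, C/Lo/B, C/Mid/A, C/Mid/B, C/Hi/A, C/Hi/B, M/Lo/A, M/Lo/B, M/Mid/A, M/Mid/B, M/Hi/A, M/Hi/B. Columns: hg, hf, kg, kf.
{C/Lo/A, C/Lo/B, C/Mid/A, C/Mid/B, C/Hi/A, C/Hi/B} → row (6,1) (6,1) (3,4) (3,4)
{M/Lo/A} → row (6,1) (6,6) (6,1) (6,6)
{M/Lo/B} → row (6,1) (3,6) (6,1) (3,6)
{M/Mid/A, M/Mid/B} → row (6,1) (7,7) (6,1) (7,7)
{M/Hi/A, M/Hi/B} → row (6,1) (4,1) (6,1) (4,1)
That's 5 distinct rows out of 12 strategies.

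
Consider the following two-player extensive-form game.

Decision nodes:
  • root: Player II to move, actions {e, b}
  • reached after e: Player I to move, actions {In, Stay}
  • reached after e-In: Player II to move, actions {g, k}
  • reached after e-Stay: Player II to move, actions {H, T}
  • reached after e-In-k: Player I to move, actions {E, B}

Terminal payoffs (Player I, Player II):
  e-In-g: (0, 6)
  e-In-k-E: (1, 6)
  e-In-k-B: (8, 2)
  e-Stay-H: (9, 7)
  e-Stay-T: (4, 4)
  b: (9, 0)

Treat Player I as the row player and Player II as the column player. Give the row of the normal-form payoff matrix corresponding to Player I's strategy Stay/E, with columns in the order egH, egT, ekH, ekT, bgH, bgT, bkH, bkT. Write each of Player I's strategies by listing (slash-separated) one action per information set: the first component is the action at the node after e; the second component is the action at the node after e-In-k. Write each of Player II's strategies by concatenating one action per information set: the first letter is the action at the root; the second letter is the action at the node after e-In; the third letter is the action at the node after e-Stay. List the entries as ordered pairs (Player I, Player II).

(9,7) (4,4) (9,7) (4,4) (9,0) (9,0) (9,0) (9,0)

vs egH: Player II plays e → Player I plays Stay at [e] → Player II plays H at [e-Stay] → (9, 7)
vs egT: Player II plays e → Player I plays Stay at [e] → Player II plays T at [e-Stay] → (4, 4)
vs ekH: Player II plays e → Player I plays Stay at [e] → Player II plays H at [e-Stay] → (9, 7)
vs ekT: Player II plays e → Player I plays Stay at [e] → Player II plays T at [e-Stay] → (4, 4)
vs bgH: Player II plays b → (9, 0)
vs bgT: Player II plays b → (9, 0)
vs bkH: Player II plays b → (9, 0)
vs bkT: Player II plays b → (9, 0)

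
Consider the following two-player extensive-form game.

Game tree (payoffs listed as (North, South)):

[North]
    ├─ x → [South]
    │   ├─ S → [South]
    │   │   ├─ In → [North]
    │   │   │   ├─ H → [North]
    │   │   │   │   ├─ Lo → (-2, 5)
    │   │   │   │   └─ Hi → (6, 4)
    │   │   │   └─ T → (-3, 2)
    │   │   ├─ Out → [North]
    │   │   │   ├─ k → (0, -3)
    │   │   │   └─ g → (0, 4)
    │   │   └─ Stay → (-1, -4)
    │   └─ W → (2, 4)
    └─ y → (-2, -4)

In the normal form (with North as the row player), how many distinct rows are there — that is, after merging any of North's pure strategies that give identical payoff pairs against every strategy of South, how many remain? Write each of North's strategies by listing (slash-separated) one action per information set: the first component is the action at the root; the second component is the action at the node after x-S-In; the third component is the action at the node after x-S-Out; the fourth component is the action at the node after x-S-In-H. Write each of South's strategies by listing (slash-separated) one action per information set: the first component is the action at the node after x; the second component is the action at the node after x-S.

7

North has 16 pure strategies: x/H/k/Lo, x/H/k/Hi, x/H/g/Lo, x/H/g/Hi, x/T/k/Lo, x/T/k/Hi, x/T/g/Lo, x/T/g/Hi, y/H/k/Lo, y/H/k/Hi, y/H/g/Lo, y/H/g/Hi, y/T/k/Lo, y/T/k/Hi, y/T/g/Lo, y/T/g/Hi. Columns: S/In, S/Out, S/Stay, W/In, W/Out, W/Stay.
{x/H/k/Lo} → row (-2,5) (0,-3) (-1,-4) (2,4) (2,4) (2,4)
{x/H/k/Hi} → row (6,4) (0,-3) (-1,-4) (2,4) (2,4) (2,4)
{x/H/g/Lo} → row (-2,5) (0,4) (-1,-4) (2,4) (2,4) (2,4)
{x/H/g/Hi} → row (6,4) (0,4) (-1,-4) (2,4) (2,4) (2,4)
{x/T/k/Lo, x/T/k/Hi} → row (-3,2) (0,-3) (-1,-4) (2,4) (2,4) (2,4)
{x/T/g/Lo, x/T/g/Hi} → row (-3,2) (0,4) (-1,-4) (2,4) (2,4) (2,4)
{y/H/k/Lo, y/H/k/Hi, y/H/g/Lo, y/H/g/Hi, y/T/k/Lo, y/T/k/Hi, y/T/g/Lo, y/T/g/Hi} → row (-2,-4) (-2,-4) (-2,-4) (-2,-4) (-2,-4) (-2,-4)
That's 7 distinct rows out of 16 strategies.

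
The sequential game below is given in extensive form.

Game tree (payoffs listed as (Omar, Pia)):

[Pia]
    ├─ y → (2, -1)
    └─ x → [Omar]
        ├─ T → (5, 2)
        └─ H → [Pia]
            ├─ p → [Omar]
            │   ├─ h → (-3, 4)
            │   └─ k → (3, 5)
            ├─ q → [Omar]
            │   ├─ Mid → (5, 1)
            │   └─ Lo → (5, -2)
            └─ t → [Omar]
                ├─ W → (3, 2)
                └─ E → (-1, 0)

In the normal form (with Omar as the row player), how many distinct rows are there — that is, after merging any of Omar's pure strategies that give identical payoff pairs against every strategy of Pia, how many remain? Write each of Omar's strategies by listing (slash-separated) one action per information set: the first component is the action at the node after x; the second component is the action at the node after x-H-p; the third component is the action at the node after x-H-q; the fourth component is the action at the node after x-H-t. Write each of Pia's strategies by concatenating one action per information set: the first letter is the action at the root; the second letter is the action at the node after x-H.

9

Omar has 16 pure strategies: T/h/Mid/W, T/h/Mid/E, T/h/Lo/W, T/h/Lo/E, T/k/Mid/W, T/k/Mid/E, T/k/Lo/W, T/k/Lo/E, H/h/Mid/W, H/h/Mid/E, H/h/Lo/W, H/h/Lo/E, H/k/Mid/W, H/k/Mid/E, H/k/Lo/W, H/k/Lo/E. Columns: yp, yq, yt, xp, xq, xt.
{T/h/Mid/W, T/h/Mid/E, T/h/Lo/W, T/h/Lo/E, T/k/Mid/W, T/k/Mid/E, T/k/Lo/W, T/k/Lo/E} → row (2,-1) (2,-1) (2,-1) (5,2) (5,2) (5,2)
{H/h/Mid/W} → row (2,-1) (2,-1) (2,-1) (-3,4) (5,1) (3,2)
{H/h/Mid/E} → row (2,-1) (2,-1) (2,-1) (-3,4) (5,1) (-1,0)
{H/h/Lo/W} → row (2,-1) (2,-1) (2,-1) (-3,4) (5,-2) (3,2)
{H/h/Lo/E} → row (2,-1) (2,-1) (2,-1) (-3,4) (5,-2) (-1,0)
{H/k/Mid/W} → row (2,-1) (2,-1) (2,-1) (3,5) (5,1) (3,2)
{H/k/Mid/E} → row (2,-1) (2,-1) (2,-1) (3,5) (5,1) (-1,0)
{H/k/Lo/W} → row (2,-1) (2,-1) (2,-1) (3,5) (5,-2) (3,2)
{H/k/Lo/E} → row (2,-1) (2,-1) (2,-1) (3,5) (5,-2) (-1,0)
That's 9 distinct rows out of 16 strategies.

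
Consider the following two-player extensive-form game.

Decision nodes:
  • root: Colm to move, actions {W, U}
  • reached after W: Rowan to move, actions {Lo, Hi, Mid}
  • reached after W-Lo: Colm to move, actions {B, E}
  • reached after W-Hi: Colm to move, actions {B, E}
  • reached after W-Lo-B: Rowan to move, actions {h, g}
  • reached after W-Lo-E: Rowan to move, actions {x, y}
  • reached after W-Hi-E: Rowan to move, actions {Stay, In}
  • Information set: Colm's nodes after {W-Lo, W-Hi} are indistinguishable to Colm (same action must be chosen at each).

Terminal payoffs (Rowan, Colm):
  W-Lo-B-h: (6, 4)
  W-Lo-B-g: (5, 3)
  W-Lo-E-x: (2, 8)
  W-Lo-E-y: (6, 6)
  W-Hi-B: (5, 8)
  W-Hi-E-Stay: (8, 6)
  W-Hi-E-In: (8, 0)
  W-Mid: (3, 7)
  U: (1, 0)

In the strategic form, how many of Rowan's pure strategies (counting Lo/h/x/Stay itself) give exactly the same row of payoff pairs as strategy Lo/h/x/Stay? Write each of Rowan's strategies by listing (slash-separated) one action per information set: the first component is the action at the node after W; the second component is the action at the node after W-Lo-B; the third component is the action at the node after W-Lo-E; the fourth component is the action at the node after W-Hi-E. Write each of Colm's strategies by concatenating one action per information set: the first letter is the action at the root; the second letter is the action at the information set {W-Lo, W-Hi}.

2

Row for Lo/h/x/Stay (columns WB, WE, UB, UE): (6,4) (2,8) (1,0) (1,0).
Under Lo/h/x/Stay, Rowan's choice at the node after W-Hi-E can never be reached regardless of what Colm does, so varying those choices leaves every outcome unchanged.
Holding the reachable choices fixed and varying the unreachable one freely already gives 2 equivalent strategies.
No other strategy reproduces this row, so those 2 are the full class: Lo/h/x/Stay, Lo/h/x/In.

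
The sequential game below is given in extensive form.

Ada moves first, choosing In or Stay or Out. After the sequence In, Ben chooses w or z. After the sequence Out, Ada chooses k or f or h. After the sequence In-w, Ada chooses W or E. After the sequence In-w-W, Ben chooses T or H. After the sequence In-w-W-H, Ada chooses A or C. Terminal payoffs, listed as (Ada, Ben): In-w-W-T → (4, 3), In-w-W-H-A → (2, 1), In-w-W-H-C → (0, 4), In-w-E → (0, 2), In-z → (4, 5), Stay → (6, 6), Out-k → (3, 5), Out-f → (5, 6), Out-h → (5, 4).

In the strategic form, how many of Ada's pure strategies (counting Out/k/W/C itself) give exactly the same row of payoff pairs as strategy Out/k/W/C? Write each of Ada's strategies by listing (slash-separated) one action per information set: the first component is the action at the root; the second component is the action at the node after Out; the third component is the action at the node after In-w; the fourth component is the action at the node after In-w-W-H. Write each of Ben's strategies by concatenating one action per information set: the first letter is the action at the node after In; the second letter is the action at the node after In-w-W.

4

Row for Out/k/W/C (columns wT, wH, zT, zH): (3,5) (3,5) (3,5) (3,5).
Under Out/k/W/C, Ada's choice at the node after In-w and at the node after In-w-W-H can never be reached regardless of what Ben does, so varying those choices leaves every outcome unchanged.
Holding the reachable choices fixed and varying the unreachable ones freely already gives 2 × 2 = 4 equivalent strategies.
No other strategy reproduces this row, so those 4 are the full class: Out/k/W/A, Out/k/W/C, Out/k/E/A, Out/k/E/C.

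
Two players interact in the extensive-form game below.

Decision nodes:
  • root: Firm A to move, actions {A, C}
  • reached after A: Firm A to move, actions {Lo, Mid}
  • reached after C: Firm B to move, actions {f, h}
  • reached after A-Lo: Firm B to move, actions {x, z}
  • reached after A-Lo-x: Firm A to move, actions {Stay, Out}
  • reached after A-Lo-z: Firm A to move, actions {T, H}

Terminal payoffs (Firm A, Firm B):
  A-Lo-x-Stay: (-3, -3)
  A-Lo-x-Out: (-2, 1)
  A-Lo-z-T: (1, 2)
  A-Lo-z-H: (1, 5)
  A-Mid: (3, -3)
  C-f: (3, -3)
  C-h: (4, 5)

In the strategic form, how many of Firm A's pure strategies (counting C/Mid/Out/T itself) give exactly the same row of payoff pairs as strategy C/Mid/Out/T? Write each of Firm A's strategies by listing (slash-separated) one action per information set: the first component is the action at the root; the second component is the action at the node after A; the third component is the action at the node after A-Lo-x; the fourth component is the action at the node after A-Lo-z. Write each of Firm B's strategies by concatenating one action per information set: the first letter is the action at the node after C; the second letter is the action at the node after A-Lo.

8

Row for C/Mid/Out/T (columns fx, fz, hx, hz): (3,-3) (3,-3) (4,5) (4,5).
Under C/Mid/Out/T, Firm A's choice at the node after A and at the node after A-Lo-x and at the node after A-Lo-z can never be reached regardless of what Firm B does, so varying those choices leaves every outcome unchanged.
Holding the reachable choices fixed and varying the unreachable ones freely already gives 2 × 2 × 2 = 8 equivalent strategies.
No other strategy reproduces this row, so those 8 are the full class: C/Lo/Stay/T, C/Lo/Stay/H, C/Lo/Out/T, C/Lo/Out/H, C/Mid/Stay/T, C/Mid/Stay/H, C/Mid/Out/T, C/Mid/Out/H.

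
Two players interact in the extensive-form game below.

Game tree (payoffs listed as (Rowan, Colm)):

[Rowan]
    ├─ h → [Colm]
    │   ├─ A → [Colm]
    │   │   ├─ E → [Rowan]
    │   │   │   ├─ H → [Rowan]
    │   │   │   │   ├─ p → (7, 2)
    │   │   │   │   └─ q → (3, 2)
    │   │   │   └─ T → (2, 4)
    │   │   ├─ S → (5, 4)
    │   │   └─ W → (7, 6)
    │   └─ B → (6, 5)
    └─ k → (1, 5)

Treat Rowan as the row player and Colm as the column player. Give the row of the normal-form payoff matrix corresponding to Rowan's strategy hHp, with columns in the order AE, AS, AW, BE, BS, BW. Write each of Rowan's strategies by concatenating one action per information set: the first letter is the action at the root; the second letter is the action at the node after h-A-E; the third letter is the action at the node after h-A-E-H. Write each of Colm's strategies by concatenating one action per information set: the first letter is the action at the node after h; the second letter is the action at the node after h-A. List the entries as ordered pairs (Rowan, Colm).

(7,2) (5,4) (7,6) (6,5) (6,5) (6,5)

vs AE: Rowan plays h → Colm plays A at [h] → Colm plays E at [h-A] → Rowan plays H at [h-A-E] → Rowan plays p at [h-A-E-H] → (7, 2)
vs AS: Rowan plays h → Colm plays A at [h] → Colm plays S at [h-A] → (5, 4)
vs AW: Rowan plays h → Colm plays A at [h] → Colm plays W at [h-A] → (7, 6)
vs BE: Rowan plays h → Colm plays B at [h] → (6, 5)
vs BS: Rowan plays h → Colm plays B at [h] → (6, 5)
vs BW: Rowan plays h → Colm plays B at [h] → (6, 5)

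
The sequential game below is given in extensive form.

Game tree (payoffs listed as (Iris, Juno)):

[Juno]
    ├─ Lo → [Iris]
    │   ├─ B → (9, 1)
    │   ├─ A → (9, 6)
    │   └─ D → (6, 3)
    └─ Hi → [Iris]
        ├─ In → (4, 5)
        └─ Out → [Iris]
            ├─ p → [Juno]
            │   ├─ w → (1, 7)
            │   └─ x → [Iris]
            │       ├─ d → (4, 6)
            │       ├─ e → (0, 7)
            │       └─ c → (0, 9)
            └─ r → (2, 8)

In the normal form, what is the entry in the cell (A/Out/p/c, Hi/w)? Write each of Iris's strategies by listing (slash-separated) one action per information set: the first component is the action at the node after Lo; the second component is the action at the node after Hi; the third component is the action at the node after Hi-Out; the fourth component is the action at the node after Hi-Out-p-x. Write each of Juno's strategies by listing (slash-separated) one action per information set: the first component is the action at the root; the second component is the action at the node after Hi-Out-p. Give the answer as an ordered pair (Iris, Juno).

(1, 7)

Trace the play path from the root:
  Juno plays Hi
  Iris plays Out at [Hi]
  Iris plays p at [Hi-Out]
  Juno plays w at [Hi-Out-p]
→ terminal payoff (1, 7).
(Iris's choice at the node after Lo is never reached on this path, so it doesn't affect the outcome.)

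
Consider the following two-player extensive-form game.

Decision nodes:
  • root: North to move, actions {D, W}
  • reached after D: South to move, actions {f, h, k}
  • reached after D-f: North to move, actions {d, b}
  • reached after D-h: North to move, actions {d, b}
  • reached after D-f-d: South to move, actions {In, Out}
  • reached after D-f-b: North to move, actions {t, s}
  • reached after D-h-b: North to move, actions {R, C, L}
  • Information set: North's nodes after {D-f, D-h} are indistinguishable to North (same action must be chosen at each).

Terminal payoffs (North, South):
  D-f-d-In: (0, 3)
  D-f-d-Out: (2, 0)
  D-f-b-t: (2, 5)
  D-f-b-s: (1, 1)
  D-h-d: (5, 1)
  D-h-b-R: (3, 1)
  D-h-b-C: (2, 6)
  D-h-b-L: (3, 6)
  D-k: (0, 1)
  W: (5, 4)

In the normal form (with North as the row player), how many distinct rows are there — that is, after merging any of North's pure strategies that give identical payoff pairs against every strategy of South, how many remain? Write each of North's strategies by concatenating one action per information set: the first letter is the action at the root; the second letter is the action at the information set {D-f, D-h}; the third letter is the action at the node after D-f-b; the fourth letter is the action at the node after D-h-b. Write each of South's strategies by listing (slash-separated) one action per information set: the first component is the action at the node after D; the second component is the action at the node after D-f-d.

North has 24 pure strategies: DdtR, DdtC, DdtL, DdsR, DdsC, DdsL, DbtR, DbtC, DbtL, DbsR, DbsC, DbsL, WdtR, WdtC, WdtL, WdsR, WdsC, WdsL, WbtR, WbtC, WbtL, WbsR, WbsC, WbsL. Columns: f/In, f/Out, h/In, h/Out, k/In, k/Out.
{DdtR, DdtC, DdtL, DdsR, DdsC, DdsL} → row (0,3) (2,0) (5,1) (5,1) (0,1) (0,1)
{DbtR} → row (2,5) (2,5) (3,1) (3,1) (0,1) (0,1)
{DbtC} → row (2,5) (2,5) (2,6) (2,6) (0,1) (0,1)
{DbtL} → row (2,5) (2,5) (3,6) (3,6) (0,1) (0,1)
{DbsR} → row (1,1) (1,1) (3,1) (3,1) (0,1) (0,1)
{DbsC} → row (1,1) (1,1) (2,6) (2,6) (0,1) (0,1)
{DbsL} → row (1,1) (1,1) (3,6) (3,6) (0,1) (0,1)
{WdtR, WdtC, WdtL, WdsR, WdsC, WdsL, WbtR, WbtC, WbtL, WbsR, WbsC, WbsL} → row (5,4) (5,4) (5,4) (5,4) (5,4) (5,4)
That's 8 distinct rows out of 24 strategies.

8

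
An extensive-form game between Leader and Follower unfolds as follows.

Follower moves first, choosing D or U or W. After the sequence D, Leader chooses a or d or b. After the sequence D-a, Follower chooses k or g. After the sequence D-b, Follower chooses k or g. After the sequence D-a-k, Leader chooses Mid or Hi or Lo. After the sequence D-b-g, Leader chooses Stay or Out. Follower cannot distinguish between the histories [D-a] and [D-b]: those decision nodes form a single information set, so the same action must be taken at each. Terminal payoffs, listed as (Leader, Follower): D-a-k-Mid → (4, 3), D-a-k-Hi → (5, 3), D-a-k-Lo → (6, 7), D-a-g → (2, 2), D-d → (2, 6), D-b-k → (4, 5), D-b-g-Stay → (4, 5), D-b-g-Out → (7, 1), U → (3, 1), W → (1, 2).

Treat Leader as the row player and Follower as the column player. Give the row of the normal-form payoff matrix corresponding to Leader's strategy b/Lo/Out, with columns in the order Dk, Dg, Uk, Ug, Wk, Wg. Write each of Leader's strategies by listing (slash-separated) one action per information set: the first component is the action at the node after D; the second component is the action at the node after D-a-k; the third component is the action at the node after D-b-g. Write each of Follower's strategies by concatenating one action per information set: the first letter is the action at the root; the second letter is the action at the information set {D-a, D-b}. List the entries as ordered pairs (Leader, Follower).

(4,5) (7,1) (3,1) (3,1) (1,2) (1,2)

vs Dk: Follower plays D → Leader plays b at [D] → Follower plays k at [D-b] → (4, 5)
vs Dg: Follower plays D → Leader plays b at [D] → Follower plays g at [D-b] → Leader plays Out at [D-b-g] → (7, 1)
vs Uk: Follower plays U → (3, 1)
vs Ug: Follower plays U → (3, 1)
vs Wk: Follower plays W → (1, 2)
vs Wg: Follower plays W → (1, 2)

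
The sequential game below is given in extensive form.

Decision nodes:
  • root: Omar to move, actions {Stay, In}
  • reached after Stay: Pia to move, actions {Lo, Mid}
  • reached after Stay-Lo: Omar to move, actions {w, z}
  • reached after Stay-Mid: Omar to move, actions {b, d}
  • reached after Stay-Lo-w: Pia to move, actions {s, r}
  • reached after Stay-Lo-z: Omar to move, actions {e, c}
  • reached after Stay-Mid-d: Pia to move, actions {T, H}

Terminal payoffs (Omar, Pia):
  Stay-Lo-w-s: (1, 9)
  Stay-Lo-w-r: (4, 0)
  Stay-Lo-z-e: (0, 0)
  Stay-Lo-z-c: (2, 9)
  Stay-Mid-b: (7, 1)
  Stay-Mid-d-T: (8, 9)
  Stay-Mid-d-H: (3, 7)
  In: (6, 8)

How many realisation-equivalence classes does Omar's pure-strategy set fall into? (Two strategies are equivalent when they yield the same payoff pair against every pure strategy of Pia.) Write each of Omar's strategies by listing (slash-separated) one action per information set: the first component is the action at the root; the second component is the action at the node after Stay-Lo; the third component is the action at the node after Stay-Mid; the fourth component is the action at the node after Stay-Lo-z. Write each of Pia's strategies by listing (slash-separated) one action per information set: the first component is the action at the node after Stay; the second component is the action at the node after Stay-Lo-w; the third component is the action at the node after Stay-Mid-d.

Omar has 16 pure strategies: Stay/w/b/e, Stay/w/b/c, Stay/w/d/e, Stay/w/d/c, Stay/z/b/e, Stay/z/b/c, Stay/z/d/e, Stay/z/d/c, In/w/b/e, In/w/b/c, In/w/d/e, In/w/d/c, In/z/b/e, In/z/b/c, In/z/d/e, In/z/d/c. Columns: Lo/s/T, Lo/s/H, Lo/r/T, Lo/r/H, Mid/s/T, Mid/s/H, Mid/r/T, Mid/r/H.
{Stay/w/b/e, Stay/w/b/c} → row (1,9) (1,9) (4,0) (4,0) (7,1) (7,1) (7,1) (7,1)
{Stay/w/d/e, Stay/w/d/c} → row (1,9) (1,9) (4,0) (4,0) (8,9) (3,7) (8,9) (3,7)
{Stay/z/b/e} → row (0,0) (0,0) (0,0) (0,0) (7,1) (7,1) (7,1) (7,1)
{Stay/z/b/c} → row (2,9) (2,9) (2,9) (2,9) (7,1) (7,1) (7,1) (7,1)
{Stay/z/d/e} → row (0,0) (0,0) (0,0) (0,0) (8,9) (3,7) (8,9) (3,7)
{Stay/z/d/c} → row (2,9) (2,9) (2,9) (2,9) (8,9) (3,7) (8,9) (3,7)
{In/w/b/e, In/w/b/c, In/w/d/e, In/w/d/c, In/z/b/e, In/z/b/c, In/z/d/e, In/z/d/c} → row (6,8) (6,8) (6,8) (6,8) (6,8) (6,8) (6,8) (6,8)
That's 7 distinct rows out of 16 strategies.

7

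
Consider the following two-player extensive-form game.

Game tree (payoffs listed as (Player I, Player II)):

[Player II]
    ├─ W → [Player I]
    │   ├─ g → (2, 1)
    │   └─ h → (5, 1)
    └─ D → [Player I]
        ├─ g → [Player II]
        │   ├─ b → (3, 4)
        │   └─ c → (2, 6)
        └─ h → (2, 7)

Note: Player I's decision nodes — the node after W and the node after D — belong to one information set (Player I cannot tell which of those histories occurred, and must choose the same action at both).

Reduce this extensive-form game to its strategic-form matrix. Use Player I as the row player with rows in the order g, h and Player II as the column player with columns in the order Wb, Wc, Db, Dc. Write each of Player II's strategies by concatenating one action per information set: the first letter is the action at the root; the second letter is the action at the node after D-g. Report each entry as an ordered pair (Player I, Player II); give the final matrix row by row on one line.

g: (2,1) (2,1) (3,4) (2,6) | h: (5,1) (5,1) (2,7) (2,7)

           Wb       Wc       Db       Dc
   g    (2,1)    (2,1)    (3,4)    (2,6)
   h    (5,1)    (5,1)    (2,7)    (2,7)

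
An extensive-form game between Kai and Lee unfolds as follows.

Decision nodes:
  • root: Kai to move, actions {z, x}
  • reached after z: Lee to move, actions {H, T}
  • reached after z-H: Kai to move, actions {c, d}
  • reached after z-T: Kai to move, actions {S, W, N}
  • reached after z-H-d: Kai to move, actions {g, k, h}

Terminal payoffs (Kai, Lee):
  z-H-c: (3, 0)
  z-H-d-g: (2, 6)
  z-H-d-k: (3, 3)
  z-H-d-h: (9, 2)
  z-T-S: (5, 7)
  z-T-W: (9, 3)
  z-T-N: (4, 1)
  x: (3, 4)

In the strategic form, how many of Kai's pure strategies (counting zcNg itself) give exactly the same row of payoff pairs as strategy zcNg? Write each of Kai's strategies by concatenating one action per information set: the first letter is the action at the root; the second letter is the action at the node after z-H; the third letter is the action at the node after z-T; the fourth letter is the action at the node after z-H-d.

Row for zcNg (columns H, T): (3,0) (4,1).
Under zcNg, Kai's choice at the node after z-H-d can never be reached regardless of what Lee does, so varying those choices leaves every outcome unchanged.
Holding the reachable choices fixed and varying the unreachable one freely already gives 3 equivalent strategies.
No other strategy reproduces this row, so those 3 are the full class: zcNg, zcNk, zcNh.

3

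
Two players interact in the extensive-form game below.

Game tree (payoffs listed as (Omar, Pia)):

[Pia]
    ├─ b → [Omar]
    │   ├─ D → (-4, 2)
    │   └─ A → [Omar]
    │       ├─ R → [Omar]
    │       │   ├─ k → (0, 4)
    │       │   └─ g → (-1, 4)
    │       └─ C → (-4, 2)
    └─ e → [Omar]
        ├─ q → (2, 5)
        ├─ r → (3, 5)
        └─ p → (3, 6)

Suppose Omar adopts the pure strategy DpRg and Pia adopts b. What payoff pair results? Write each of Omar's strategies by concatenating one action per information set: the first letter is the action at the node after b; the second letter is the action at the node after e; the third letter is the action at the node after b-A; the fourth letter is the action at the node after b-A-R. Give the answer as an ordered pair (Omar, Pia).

Trace the play path from the root:
  Pia plays b
  Omar plays D at [b]
→ terminal payoff (-4, 2).
(Omar's choice at the node after e is never reached on this path, so it doesn't affect the outcome.)

(-4, 2)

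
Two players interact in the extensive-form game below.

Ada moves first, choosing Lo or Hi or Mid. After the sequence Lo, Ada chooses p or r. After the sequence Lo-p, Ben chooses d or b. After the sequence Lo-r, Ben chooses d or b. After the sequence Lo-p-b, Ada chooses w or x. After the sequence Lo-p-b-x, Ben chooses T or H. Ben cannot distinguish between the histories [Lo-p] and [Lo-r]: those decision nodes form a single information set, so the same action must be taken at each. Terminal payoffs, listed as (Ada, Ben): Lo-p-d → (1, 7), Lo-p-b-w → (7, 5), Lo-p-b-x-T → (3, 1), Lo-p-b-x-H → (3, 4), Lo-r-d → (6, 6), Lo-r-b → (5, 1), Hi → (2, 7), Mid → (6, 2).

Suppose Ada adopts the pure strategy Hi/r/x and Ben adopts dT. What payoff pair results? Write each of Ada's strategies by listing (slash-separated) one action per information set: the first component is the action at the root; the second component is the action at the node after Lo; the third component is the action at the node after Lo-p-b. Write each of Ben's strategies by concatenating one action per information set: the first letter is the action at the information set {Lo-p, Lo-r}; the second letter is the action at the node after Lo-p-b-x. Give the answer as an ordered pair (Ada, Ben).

Trace the play path from the root:
  Ada plays Hi
→ terminal payoff (2, 7).
(Ada's choice at the node after Lo is never reached on this path, so it doesn't affect the outcome.)

(2, 7)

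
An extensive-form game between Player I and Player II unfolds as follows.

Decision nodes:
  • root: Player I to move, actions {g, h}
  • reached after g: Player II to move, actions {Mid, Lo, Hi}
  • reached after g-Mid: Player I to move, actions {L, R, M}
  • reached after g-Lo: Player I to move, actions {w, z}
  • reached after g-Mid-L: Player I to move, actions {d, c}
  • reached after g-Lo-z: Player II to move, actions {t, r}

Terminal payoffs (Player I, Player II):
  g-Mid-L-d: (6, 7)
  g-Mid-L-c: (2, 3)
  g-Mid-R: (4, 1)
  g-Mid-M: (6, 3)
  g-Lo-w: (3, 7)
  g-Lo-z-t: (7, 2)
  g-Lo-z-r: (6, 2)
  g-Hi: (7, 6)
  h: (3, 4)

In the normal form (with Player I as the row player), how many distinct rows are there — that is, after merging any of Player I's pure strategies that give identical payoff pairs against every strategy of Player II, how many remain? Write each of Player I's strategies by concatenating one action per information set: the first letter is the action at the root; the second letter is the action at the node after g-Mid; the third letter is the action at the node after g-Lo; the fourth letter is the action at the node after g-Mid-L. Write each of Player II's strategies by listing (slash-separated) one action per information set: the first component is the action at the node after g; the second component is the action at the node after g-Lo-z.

9

Player I has 24 pure strategies: gLwd, gLwc, gLzd, gLzc, gRwd, gRwc, gRzd, gRzc, gMwd, gMwc, gMzd, gMzc, hLwd, hLwc, hLzd, hLzc, hRwd, hRwc, hRzd, hRzc, hMwd, hMwc, hMzd, hMzc. Columns: Mid/t, Mid/r, Lo/t, Lo/r, Hi/t, Hi/r.
{gLwd} → row (6,7) (6,7) (3,7) (3,7) (7,6) (7,6)
{gLwc} → row (2,3) (2,3) (3,7) (3,7) (7,6) (7,6)
{gLzd} → row (6,7) (6,7) (7,2) (6,2) (7,6) (7,6)
{gLzc} → row (2,3) (2,3) (7,2) (6,2) (7,6) (7,6)
{gRwd, gRwc} → row (4,1) (4,1) (3,7) (3,7) (7,6) (7,6)
{gRzd, gRzc} → row (4,1) (4,1) (7,2) (6,2) (7,6) (7,6)
{gMwd, gMwc} → row (6,3) (6,3) (3,7) (3,7) (7,6) (7,6)
{gMzd, gMzc} → row (6,3) (6,3) (7,2) (6,2) (7,6) (7,6)
{hLwd, hLwc, hLzd, hLzc, hRwd, hRwc, hRzd, hRzc, hMwd, hMwc, hMzd, hMzc} → row (3,4) (3,4) (3,4) (3,4) (3,4) (3,4)
That's 9 distinct rows out of 24 strategies.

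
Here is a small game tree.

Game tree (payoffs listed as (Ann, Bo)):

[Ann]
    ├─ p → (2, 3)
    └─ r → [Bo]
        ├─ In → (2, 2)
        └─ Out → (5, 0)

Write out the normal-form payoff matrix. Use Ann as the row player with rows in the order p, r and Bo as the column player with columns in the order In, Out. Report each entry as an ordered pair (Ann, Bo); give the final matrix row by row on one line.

p: (2,3) (2,3) | r: (2,2) (5,0)

           In      Out
   p    (2,3)    (2,3)
   r    (2,2)    (5,0)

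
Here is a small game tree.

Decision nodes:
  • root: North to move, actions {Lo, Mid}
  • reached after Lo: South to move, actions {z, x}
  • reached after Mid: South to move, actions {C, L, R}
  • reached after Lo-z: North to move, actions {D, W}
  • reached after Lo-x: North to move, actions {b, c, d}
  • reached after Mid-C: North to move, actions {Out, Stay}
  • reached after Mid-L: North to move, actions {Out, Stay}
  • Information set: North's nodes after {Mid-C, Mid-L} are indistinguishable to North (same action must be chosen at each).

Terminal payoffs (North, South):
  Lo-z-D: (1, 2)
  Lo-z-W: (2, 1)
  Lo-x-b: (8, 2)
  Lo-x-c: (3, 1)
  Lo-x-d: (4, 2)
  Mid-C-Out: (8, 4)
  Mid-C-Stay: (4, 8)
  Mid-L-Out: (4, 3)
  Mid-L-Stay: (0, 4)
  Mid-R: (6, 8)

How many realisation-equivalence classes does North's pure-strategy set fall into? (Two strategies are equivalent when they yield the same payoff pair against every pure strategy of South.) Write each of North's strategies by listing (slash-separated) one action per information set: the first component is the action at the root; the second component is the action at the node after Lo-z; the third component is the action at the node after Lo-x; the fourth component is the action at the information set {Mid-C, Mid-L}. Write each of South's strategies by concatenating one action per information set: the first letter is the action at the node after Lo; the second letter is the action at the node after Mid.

8

North has 24 pure strategies: Lo/D/b/Out, Lo/D/b/Stay, Lo/D/c/Out, Lo/D/c/Stay, Lo/D/d/Out, Lo/D/d/Stay, Lo/W/b/Out, Lo/W/b/Stay, Lo/W/c/Out, Lo/W/c/Stay, Lo/W/d/Out, Lo/W/d/Stay, Mid/D/b/Out, Mid/D/b/Stay, Mid/D/c/Out, Mid/D/c/Stay, Mid/D/d/Out, Mid/D/d/Stay, Mid/W/b/Out, Mid/W/b/Stay, Mid/W/c/Out, Mid/W/c/Stay, Mid/W/d/Out, Mid/W/d/Stay. Columns: zC, zL, zR, xC, xL, xR.
{Lo/D/b/Out, Lo/D/b/Stay} → row (1,2) (1,2) (1,2) (8,2) (8,2) (8,2)
{Lo/D/c/Out, Lo/D/c/Stay} → row (1,2) (1,2) (1,2) (3,1) (3,1) (3,1)
{Lo/D/d/Out, Lo/D/d/Stay} → row (1,2) (1,2) (1,2) (4,2) (4,2) (4,2)
{Lo/W/b/Out, Lo/W/b/Stay} → row (2,1) (2,1) (2,1) (8,2) (8,2) (8,2)
{Lo/W/c/Out, Lo/W/c/Stay} → row (2,1) (2,1) (2,1) (3,1) (3,1) (3,1)
{Lo/W/d/Out, Lo/W/d/Stay} → row (2,1) (2,1) (2,1) (4,2) (4,2) (4,2)
{Mid/D/b/Out, Mid/D/c/Out, Mid/D/d/Out, Mid/W/b/Out, Mid/W/c/Out, Mid/W/d/Out} → row (8,4) (4,3) (6,8) (8,4) (4,3) (6,8)
{Mid/D/b/Stay, Mid/D/c/Stay, Mid/D/d/Stay, Mid/W/b/Stay, Mid/W/c/Stay, Mid/W/d/Stay} → row (4,8) (0,4) (6,8) (4,8) (0,4) (6,8)
That's 8 distinct rows out of 24 strategies.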